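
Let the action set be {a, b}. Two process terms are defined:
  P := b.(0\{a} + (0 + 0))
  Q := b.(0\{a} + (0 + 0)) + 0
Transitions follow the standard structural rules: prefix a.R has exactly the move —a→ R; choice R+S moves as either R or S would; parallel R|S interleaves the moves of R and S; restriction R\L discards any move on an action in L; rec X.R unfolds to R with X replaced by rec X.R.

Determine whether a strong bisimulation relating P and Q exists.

LTS(P): 2 reachable states
  p0 = b.(0\{a} + (0 + 0)) | =b=> p1
  p1 = 0\{a} + (0 + 0) | ∅
LTS(Q): 2 reachable states
  q0 = b.(0\{a} + (0 + 0)) + 0 | =b=> q1
  q1 = 0\{a} + (0 + 0) | ∅
Coarsest stable partition (strong bisimilarity classes):
  B0 = {p0, q0}
  B1 = {p1, q1}
p0 ∈ B0, q0 ∈ B0 → same block

P ~ Q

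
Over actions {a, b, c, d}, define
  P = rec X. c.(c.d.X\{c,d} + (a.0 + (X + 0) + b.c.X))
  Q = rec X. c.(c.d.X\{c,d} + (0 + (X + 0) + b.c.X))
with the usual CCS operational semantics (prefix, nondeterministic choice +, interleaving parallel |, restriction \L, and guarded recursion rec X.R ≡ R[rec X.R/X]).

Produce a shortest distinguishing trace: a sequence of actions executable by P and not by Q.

ca

Reachable graph of P (6 states):
  s0 = rec X. c.(c.d.X\{c,d} + (a.0 + (X + 0) + b.c.X)) → ··c··> s1
  s1 = c.d.(rec X. c.(c.d.X\{c,d} + (a.0 + (X + 0) + b.c.X)))\{c,d} + (a.0 + ((rec X. c.(c.d.X\{c,d} + (a.0 + (X + 0) + b.c.X))) + 0) + b.c.(rec X. c.(c.d.X\{c,d} + (a.0 + (X + 0) + b.c.X)))) → ··a··> s2, ··b··> s3, ··c··> s1, ··c··> s4
  s2 = 0 → (no moves)
  s3 = c.(rec X. c.(c.d.X\{c,d} + (a.0 + (X + 0) + b.c.X))) → ··c··> s0
  s4 = d.(rec X. c.(c.d.X\{c,d} + (a.0 + (X + 0) + b.c.X)))\{c,d} → ··d··> s5
  s5 = (rec X. c.(c.d.X\{c,d} + (a.0 + (X + 0) + b.c.X)))\{c,d} → (no moves)
Reachable graph of Q (5 states):
  t0 = rec X. c.(c.d.X\{c,d} + (0 + (X + 0) + b.c.X)) → ··c··> t1
  t1 = c.d.(rec X. c.(c.d.X\{c,d} + (0 + (X + 0) + b.c.X)))\{c,d} + (0 + ((rec X. c.(c.d.X\{c,d} + (0 + (X + 0) + b.c.X))) + 0) + b.c.(rec X. c.(c.d.X\{c,d} + (0 + (X + 0) + b.c.X)))) → ··b··> t2, ··c··> t1, ··c··> t3
  t2 = c.(rec X. c.(c.d.X\{c,d} + (0 + (X + 0) + b.c.X))) → ··c··> t0
  t3 = d.(rec X. c.(c.d.X\{c,d} + (0 + (X + 0) + b.c.X)))\{c,d} → ··d··> t4
  t4 = (rec X. c.(c.d.X\{c,d} + (0 + (X + 0) + b.c.X)))\{c,d} → (no moves)
Executing ca from P (initial set {s0}):
  [1] c ⇒ {s1}
  [2] a ⇒ {s2}
  ✓ P
Executing ca from Q (initial set {t0}):
  [1] c ⇒ {t1}
  [2] a ⇒ ∅  — Q cannot continue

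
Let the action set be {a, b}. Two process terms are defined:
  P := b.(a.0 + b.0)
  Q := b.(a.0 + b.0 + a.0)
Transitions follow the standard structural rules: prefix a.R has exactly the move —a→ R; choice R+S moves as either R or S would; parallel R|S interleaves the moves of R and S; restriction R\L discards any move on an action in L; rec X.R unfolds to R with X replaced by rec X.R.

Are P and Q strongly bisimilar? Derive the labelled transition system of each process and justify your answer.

bisimilar

Reachable graph of P (3 states):
  u0 = b.(a.0 + b.0) has moves -b-> u1
  u1 = a.0 + b.0 has moves -a-> u2, -b-> u2
  u2 = 0 has moves (no moves)
Reachable graph of Q (3 states):
  v0 = b.(a.0 + b.0 + a.0) has moves -b-> v1
  v1 = a.0 + b.0 + a.0 has moves -a-> v2, -b-> v2
  v2 = 0 has moves (no moves)
Bisimilarity quotient blocks:
  B0 = {u0, v0}
  B1 = {u1, v1}
  B2 = {u2, v2}
u0 ∈ B0, v0 ∈ B0 → same block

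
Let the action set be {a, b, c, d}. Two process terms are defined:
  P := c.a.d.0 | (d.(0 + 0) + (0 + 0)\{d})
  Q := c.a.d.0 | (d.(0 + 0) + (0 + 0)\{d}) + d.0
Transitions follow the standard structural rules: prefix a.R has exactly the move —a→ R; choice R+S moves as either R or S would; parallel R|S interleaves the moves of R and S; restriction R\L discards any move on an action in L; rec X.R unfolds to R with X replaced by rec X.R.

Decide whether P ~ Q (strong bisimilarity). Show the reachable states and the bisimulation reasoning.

Reachable graph of P (8 states):
  m0 = c.a.d.0 | (d.(0 + 0) + (0 + 0)\{d}) ⊢ —c→ m1, —d→ m2
  m1 = a.d.0 | (d.(0 + 0) + (0 + 0)\{d}) ⊢ —a→ m3, —d→ m4
  m2 = c.a.d.0 | (0 + 0) ⊢ —c→ m4
  m3 = d.0 | (d.(0 + 0) + (0 + 0)\{d}) ⊢ —d→ m5, —d→ m6
  m4 = a.d.0 | (0 + 0) ⊢ —a→ m6
  m5 = 0 | (d.(0 + 0) + (0 + 0)\{d}) ⊢ —d→ m7
  m6 = d.0 | (0 + 0) ⊢ —d→ m7
  m7 = 0 | (0 + 0) ⊢ ∅
Reachable graph of Q (9 states):
  n0 = c.a.d.0 | (d.(0 + 0) + (0 + 0)\{d}) + d.0 ⊢ —c→ n1, —d→ n2, —d→ n3
  n1 = a.d.0 | (d.(0 + 0) + (0 + 0)\{d}) ⊢ —a→ n4, —d→ n5
  n2 = 0 ⊢ ∅
  n3 = c.a.d.0 | (0 + 0) ⊢ —c→ n5
  n4 = d.0 | (d.(0 + 0) + (0 + 0)\{d}) ⊢ —d→ n6, —d→ n7
  n5 = a.d.0 | (0 + 0) ⊢ —a→ n7
  n6 = 0 | (d.(0 + 0) + (0 + 0)\{d}) ⊢ —d→ n8
  n7 = d.0 | (0 + 0) ⊢ —d→ n8
  n8 = 0 | (0 + 0) ⊢ ∅
Bisimilarity quotient blocks:
  B0 = {m0}
  B1 = {m2, n3}
  B2 = {m4, n5}
  B3 = {m5, m6, n6, n7}
  B4 = {m7, n2, n8}
  B5 = {m1, n1}
  B6 = {m3, n4}
  B7 = {n0}
m0 ∈ B0, n0 ∈ B7 → different blocks

not bisimilar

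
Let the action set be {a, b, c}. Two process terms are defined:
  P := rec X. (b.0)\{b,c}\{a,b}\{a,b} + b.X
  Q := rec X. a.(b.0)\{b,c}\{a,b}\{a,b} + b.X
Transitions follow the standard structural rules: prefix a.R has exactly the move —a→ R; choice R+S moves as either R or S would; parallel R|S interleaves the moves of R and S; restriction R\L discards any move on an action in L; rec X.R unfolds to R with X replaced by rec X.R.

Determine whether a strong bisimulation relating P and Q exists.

P's transition system — 1 states:
  p0 = rec X. (b.0)\{b,c}\{a,b}\{a,b} + b.X :: =b=> p0
Q's transition system — 2 states:
  q0 = rec X. a.(b.0)\{b,c}\{a,b}\{a,b} + b.X :: =a=> q1, =b=> q0
  q1 = (b.0)\{b,c}\{a,b}\{a,b} :: stopped
Bisimilarity quotient blocks:
  B0 = {p0}
  B1 = {q0}
  B2 = {q1}
p0 ∈ B0, q0 ∈ B1 → different blocks

P ≁ Q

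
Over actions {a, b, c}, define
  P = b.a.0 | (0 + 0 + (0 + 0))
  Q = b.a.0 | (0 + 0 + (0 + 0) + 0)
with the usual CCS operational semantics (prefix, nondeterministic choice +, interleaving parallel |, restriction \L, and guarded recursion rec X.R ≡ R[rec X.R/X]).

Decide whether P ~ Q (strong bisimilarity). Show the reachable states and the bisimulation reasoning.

P ~ Q

LTS(P): 3 reachable states
  s0 = b.a.0 | (0 + 0 + (0 + 0)) has moves =b=> s1
  s1 = a.0 | (0 + 0 + (0 + 0)) has moves =a=> s2
  s2 = 0 | (0 + 0 + (0 + 0)) has moves deadlocked
LTS(Q): 3 reachable states
  t0 = b.a.0 | (0 + 0 + (0 + 0) + 0) has moves =b=> t1
  t1 = a.0 | (0 + 0 + (0 + 0) + 0) has moves =a=> t2
  t2 = 0 | (0 + 0 + (0 + 0) + 0) has moves deadlocked
Partition-refinement fixed point:
  B0 = {s0, t0}
  B1 = {s1, t1}
  B2 = {s2, t2}
s0 ∈ B0, t0 ∈ B0 → same block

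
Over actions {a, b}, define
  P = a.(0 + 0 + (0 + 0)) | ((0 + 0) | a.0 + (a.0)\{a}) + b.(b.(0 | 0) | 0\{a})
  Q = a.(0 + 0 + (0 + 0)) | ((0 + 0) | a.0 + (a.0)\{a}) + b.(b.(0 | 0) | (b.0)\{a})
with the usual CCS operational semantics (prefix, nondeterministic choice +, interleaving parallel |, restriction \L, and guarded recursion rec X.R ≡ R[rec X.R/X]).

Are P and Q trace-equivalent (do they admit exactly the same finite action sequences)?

P's transition system — 6 states:
  m0 = a.(0 + 0 + (0 + 0)) | ((0 + 0) | a.0 + (a.0)\{a}) + b.(b.(0 | 0) | 0\{a}) | --a--▸ m1, --a--▸ m2, --b--▸ m3
  m1 = (0 + 0 + (0 + 0)) | ((0 + 0) | a.0 + (a.0)\{a}) | --a--▸ m4
  m2 = a.(0 + 0 + (0 + 0)) | ((0 + 0) | 0) | --a--▸ m4
  m3 = b.(0 | 0) | 0\{a} | --b--▸ m5
  m4 = (0 + 0 + (0 + 0)) | ((0 + 0) | 0) | (no moves)
  m5 = 0 | 0 | 0\{a} | (no moves)
Q's transition system — 8 states:
  n0 = a.(0 + 0 + (0 + 0)) | ((0 + 0) | a.0 + (a.0)\{a}) + b.(b.(0 | 0) | (b.0)\{a}) | --a--▸ n1, --a--▸ n2, --b--▸ n3
  n1 = (0 + 0 + (0 + 0)) | ((0 + 0) | a.0 + (a.0)\{a}) | --a--▸ n4
  n2 = a.(0 + 0 + (0 + 0)) | ((0 + 0) | 0) | --a--▸ n4
  n3 = b.(0 | 0) | (b.0)\{a} | --b--▸ n5, --b--▸ n6
  n4 = (0 + 0 + (0 + 0)) | ((0 + 0) | 0) | (no moves)
  n5 = 0 | 0 | (b.0)\{a} | --b--▸ n7
  n6 = b.(0 | 0) | 0\{a} | --b--▸ n7
  n7 = 0 | 0 | 0\{a} | (no moves)
Executing bbb from Q (initial set {n0}):
  after b @ step 1: {n3}
  after b @ step 2: {n5, n6}
  after b @ step 3: {n7}
  Q completes σ.
Executing bbb from P (initial set {m0}):
  after b @ step 1: {m3}
  after b @ step 2: {m5}
  after b @ step 3: no successor for P

trace-distinct — witness ⟨bbb⟩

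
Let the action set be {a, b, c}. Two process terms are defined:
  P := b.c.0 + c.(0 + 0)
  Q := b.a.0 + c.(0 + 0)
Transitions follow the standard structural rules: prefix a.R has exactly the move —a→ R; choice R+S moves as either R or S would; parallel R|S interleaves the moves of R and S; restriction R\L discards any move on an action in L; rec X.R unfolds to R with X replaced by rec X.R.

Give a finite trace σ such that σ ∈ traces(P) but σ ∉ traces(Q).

Reachable graph of P (4 states):
  p0 = b.c.0 + c.(0 + 0) → --b--▸ p1, --c--▸ p2
  p1 = c.0 → --c--▸ p3
  p2 = 0 + 0 → deadlocked
  p3 = 0 → deadlocked
Reachable graph of Q (4 states):
  q0 = b.a.0 + c.(0 + 0) → --b--▸ q1, --c--▸ q2
  q1 = a.0 → --a--▸ q3
  q2 = 0 + 0 → deadlocked
  q3 = 0 → deadlocked
Run σ = ⟨bc⟩ on P: start {p0}
  after b @ step 1: {p1}
  after c @ step 2: {p3}
  ✓ P
Run σ = ⟨bc⟩ on Q: start {q0}
  after b @ step 1: {q1}
  after c @ step 2: ∅  — Q cannot continue

bc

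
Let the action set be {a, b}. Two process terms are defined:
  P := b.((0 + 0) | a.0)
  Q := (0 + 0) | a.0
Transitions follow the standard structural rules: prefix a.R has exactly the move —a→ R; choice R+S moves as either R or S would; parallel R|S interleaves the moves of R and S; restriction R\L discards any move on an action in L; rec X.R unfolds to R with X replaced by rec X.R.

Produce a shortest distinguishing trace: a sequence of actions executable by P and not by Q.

P's transition system — 3 states:
  m0 = b.((0 + 0) | a.0) ⊢ =b=> m1
  m1 = (0 + 0) | a.0 ⊢ =a=> m2
  m2 = (0 + 0) | 0 ⊢ ·
Q's transition system — 2 states:
  n0 = (0 + 0) | a.0 ⊢ =a=> n1
  n1 = (0 + 0) | 0 ⊢ ·
Run σ = ⟨b⟩ on P: start {m0}
  [1] b ⇒ {m1}
  — P admits the full trace.
Run σ = ⟨b⟩ on Q: start {n0}
  [1] b ⇒ no successor for Q

b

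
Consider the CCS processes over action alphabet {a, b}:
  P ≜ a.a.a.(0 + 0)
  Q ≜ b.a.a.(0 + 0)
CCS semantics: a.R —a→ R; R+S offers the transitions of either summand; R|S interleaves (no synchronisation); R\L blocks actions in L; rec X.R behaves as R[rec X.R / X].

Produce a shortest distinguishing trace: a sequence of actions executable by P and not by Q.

a

P's transition system — 4 states:
  s0 = a.a.a.(0 + 0) | —a→ s1
  s1 = a.a.(0 + 0) | —a→ s2
  s2 = a.(0 + 0) | —a→ s3
  s3 = 0 + 0 | deadlocked
Q's transition system — 4 states:
  t0 = b.a.a.(0 + 0) | —b→ t1
  t1 = a.a.(0 + 0) | —a→ t2
  t2 = a.(0 + 0) | —a→ t3
  t3 = 0 + 0 | deadlocked
Run σ = ⟨a⟩ on P: start {s0}
  [1] a ⇒ {s1}
  ✓ P
Run σ = ⟨a⟩ on Q: start {t0}
  [1] a ⇒ no successor for Q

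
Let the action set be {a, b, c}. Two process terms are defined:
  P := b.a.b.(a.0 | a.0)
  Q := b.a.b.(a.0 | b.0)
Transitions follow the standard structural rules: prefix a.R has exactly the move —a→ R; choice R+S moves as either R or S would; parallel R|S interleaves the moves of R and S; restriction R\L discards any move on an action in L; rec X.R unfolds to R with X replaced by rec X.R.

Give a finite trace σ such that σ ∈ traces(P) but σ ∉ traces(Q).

babaa

LTS(P): 7 reachable states
  u0 = b.a.b.(a.0 | a.0) ⊢ -b-> u1
  u1 = a.b.(a.0 | a.0) ⊢ -a-> u2
  u2 = b.(a.0 | a.0) ⊢ -b-> u3
  u3 = a.0 | a.0 ⊢ -a-> u4, -a-> u5
  u4 = 0 | a.0 ⊢ -a-> u6
  u5 = a.0 | 0 ⊢ -a-> u6
  u6 = 0 | 0 ⊢ ∅
LTS(Q): 7 reachable states
  v0 = b.a.b.(a.0 | b.0) ⊢ -b-> v1
  v1 = a.b.(a.0 | b.0) ⊢ -a-> v2
  v2 = b.(a.0 | b.0) ⊢ -b-> v3
  v3 = a.0 | b.0 ⊢ -a-> v4, -b-> v5
  v4 = 0 | b.0 ⊢ -b-> v6
  v5 = a.0 | 0 ⊢ -a-> v6
  v6 = 0 | 0 ⊢ ∅
Run σ = ⟨babaa⟩ on P: start {u0}
  after b @ step 1: {u1}
  after a @ step 2: {u2}
  after b @ step 3: {u3}
  after a @ step 4: {u4, u5}
  after a @ step 5: {u6}
  — P admits the full trace.
Run σ = ⟨babaa⟩ on Q: start {v0}
  after b @ step 1: {v1}
  after a @ step 2: {v2}
  after b @ step 3: {v3}
  after a @ step 4: {v4}
  after a @ step 5: no successor for Q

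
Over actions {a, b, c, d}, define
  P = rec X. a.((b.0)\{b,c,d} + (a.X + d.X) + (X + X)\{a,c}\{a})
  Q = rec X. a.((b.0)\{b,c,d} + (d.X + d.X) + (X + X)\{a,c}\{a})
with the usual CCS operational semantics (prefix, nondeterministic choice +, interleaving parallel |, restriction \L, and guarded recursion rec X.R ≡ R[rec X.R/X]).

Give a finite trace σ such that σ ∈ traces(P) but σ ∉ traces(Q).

LTS(P): 2 reachable states
  u0 = rec X. a.((b.0)\{b,c,d} + (a.X + d.X) + (X + X)\{a,c}\{a}) | --a--▸ u1
  u1 = (b.0)\{b,c,d} + (a.(rec X. a.((b.0)\{b,c,d} + (a.X + d.X) + (X + X)\{a,c}\{a})) + d.(rec X. a.((b.0)\{b,c,d} + (a.X + d.X) + (X + X)\{a,c}\{a}))) + ((rec X. a.((b.0)\{b,c,d} + (a.X + d.X) + (X + X)\{a,c}\{a})) + (rec X. a.((b.0)\{b,c,d} + (a.X + d.X) + (X + X)\{a,c}\{a})))\{a,c}\{a} | --a--▸ u0, --d--▸ u0
LTS(Q): 2 reachable states
  v0 = rec X. a.((b.0)\{b,c,d} + (d.X + d.X) + (X + X)\{a,c}\{a}) | --a--▸ v1
  v1 = (b.0)\{b,c,d} + (d.(rec X. a.((b.0)\{b,c,d} + (d.X + d.X) + (X + X)\{a,c}\{a})) + d.(rec X. a.((b.0)\{b,c,d} + (d.X + d.X) + (X + X)\{a,c}\{a}))) + ((rec X. a.((b.0)\{b,c,d} + (d.X + d.X) + (X + X)\{a,c}\{a})) + (rec X. a.((b.0)\{b,c,d} + (d.X + d.X) + (X + X)\{a,c}\{a})))\{a,c}\{a} | --d--▸ v0
Trace ⟨aa⟩ through P, begin at {u0}:
  after a @ step 1: {u1}
  after a @ step 2: {u0}
  P completes σ.
Trace ⟨aa⟩ through Q, begin at {v0}:
  after a @ step 1: {v1}
  after a @ step 2: no successor for Q

aa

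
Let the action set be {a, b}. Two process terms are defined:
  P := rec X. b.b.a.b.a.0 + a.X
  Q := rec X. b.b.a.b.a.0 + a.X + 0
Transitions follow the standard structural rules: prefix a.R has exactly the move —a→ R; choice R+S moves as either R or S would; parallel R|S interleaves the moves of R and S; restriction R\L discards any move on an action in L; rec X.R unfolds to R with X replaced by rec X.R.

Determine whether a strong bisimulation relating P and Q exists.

P's transition system — 6 states:
  m0 = rec X. b.b.a.b.a.0 + a.X :: =a=> m0, =b=> m1
  m1 = b.a.b.a.0 :: =b=> m2
  m2 = a.b.a.0 :: =a=> m3
  m3 = b.a.0 :: =b=> m4
  m4 = a.0 :: =a=> m5
  m5 = 0 :: ·
Q's transition system — 6 states:
  n0 = rec X. b.b.a.b.a.0 + a.X + 0 :: =a=> n0, =b=> n1
  n1 = b.a.b.a.0 :: =b=> n2
  n2 = a.b.a.0 :: =a=> n3
  n3 = b.a.0 :: =b=> n4
  n4 = a.0 :: =a=> n5
  n5 = 0 :: ·
Partition-refinement fixed point:
  B0 = {m0, n0}
  B1 = {m1, n1}
  B2 = {m2, n2}
  B3 = {m3, n3}
  B4 = {m4, n4}
  B5 = {m5, n5}
m0 ∈ B0, n0 ∈ B0 → same block

P ~ Q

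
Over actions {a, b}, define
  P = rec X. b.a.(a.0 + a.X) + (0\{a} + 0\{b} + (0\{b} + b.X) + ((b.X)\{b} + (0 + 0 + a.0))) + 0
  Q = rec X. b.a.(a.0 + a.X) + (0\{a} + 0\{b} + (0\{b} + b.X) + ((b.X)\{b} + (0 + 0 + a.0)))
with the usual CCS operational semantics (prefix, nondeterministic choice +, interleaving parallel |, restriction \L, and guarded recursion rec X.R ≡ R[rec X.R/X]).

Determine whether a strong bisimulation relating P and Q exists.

YES

LTS(P): 4 reachable states
  m0 = rec X. b.a.(a.0 + a.X) + (0\{a} + 0\{b} + (0\{b} + b.X) + ((b.X)\{b} + (0 + 0 + a.0))) + 0 has moves --a--▸ m1, --b--▸ m0, --b--▸ m2
  m1 = 0 has moves ∅
  m2 = a.(a.0 + a.(rec X. b.a.(a.0 + a.X) + (0\{a} + 0\{b} + (0\{b} + b.X) + ((b.X)\{b} + (0 + 0 + a.0))) + 0)) has moves --a--▸ m3
  m3 = a.0 + a.(rec X. b.a.(a.0 + a.X) + (0\{a} + 0\{b} + (0\{b} + b.X) + ((b.X)\{b} + (0 + 0 + a.0))) + 0) has moves --a--▸ m0, --a--▸ m1
LTS(Q): 4 reachable states
  n0 = rec X. b.a.(a.0 + a.X) + (0\{a} + 0\{b} + (0\{b} + b.X) + ((b.X)\{b} + (0 + 0 + a.0))) has moves --a--▸ n1, --b--▸ n0, --b--▸ n2
  n1 = 0 has moves ∅
  n2 = a.(a.0 + a.(rec X. b.a.(a.0 + a.X) + (0\{a} + 0\{b} + (0\{b} + b.X) + ((b.X)\{b} + (0 + 0 + a.0))))) has moves --a--▸ n3
  n3 = a.0 + a.(rec X. b.a.(a.0 + a.X) + (0\{a} + 0\{b} + (0\{b} + b.X) + ((b.X)\{b} + (0 + 0 + a.0)))) has moves --a--▸ n0, --a--▸ n1
Coarsest stable partition (strong bisimilarity classes):
  B0 = {m0, n0}
  B1 = {m2, n2}
  B2 = {m3, n3}
  B3 = {m1, n1}
m0 ∈ B0, n0 ∈ B0 → same block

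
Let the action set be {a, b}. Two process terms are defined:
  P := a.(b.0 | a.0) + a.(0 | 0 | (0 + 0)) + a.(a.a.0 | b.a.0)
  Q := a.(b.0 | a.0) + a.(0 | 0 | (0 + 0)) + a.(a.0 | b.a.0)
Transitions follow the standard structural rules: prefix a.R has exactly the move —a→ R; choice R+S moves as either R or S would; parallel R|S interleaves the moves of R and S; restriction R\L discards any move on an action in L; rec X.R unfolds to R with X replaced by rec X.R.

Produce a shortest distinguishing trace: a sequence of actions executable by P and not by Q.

Reachable graph of P (13 states):
  p0 = a.(b.0 | a.0) + a.(0 | 0 | (0 + 0)) + a.(a.a.0 | b.a.0) ⊢ =a=> p1, =a=> p2, =a=> p3
  p1 = 0 | 0 | (0 + 0) ⊢ (no moves)
  p2 = a.a.0 | b.a.0 ⊢ =a=> p4, =b=> p5
  p3 = b.0 | a.0 ⊢ =a=> p6, =b=> p7
  p4 = a.0 | b.a.0 ⊢ =a=> p8, =b=> p9
  p5 = a.a.0 | a.0 ⊢ =a=> p10, =a=> p9
  p6 = b.0 | 0 ⊢ =b=> p11
  p7 = 0 | a.0 ⊢ =a=> p11
  p8 = 0 | b.a.0 ⊢ =b=> p7
  p9 = a.0 | a.0 ⊢ =a=> p12, =a=> p7
  p10 = a.a.0 | 0 ⊢ =a=> p12
  p11 = 0 | 0 ⊢ (no moves)
  p12 = a.0 | 0 ⊢ =a=> p11
Reachable graph of Q (10 states):
  q0 = a.(b.0 | a.0) + a.(0 | 0 | (0 + 0)) + a.(a.0 | b.a.0) ⊢ =a=> q1, =a=> q2, =a=> q3
  q1 = 0 | 0 | (0 + 0) ⊢ (no moves)
  q2 = a.0 | b.a.0 ⊢ =a=> q4, =b=> q5
  q3 = b.0 | a.0 ⊢ =a=> q6, =b=> q7
  q4 = 0 | b.a.0 ⊢ =b=> q7
  q5 = a.0 | a.0 ⊢ =a=> q7, =a=> q8
  q6 = b.0 | 0 ⊢ =b=> q9
  q7 = 0 | a.0 ⊢ =a=> q9
  q8 = a.0 | 0 ⊢ =a=> q9
  q9 = 0 | 0 ⊢ (no moves)
Executing aaa from P (initial set {p0}):
  [1] a ⇒ {p1, p2, p3}
  [2] a ⇒ {p4, p6}
  [3] a ⇒ {p8}
  — P admits the full trace.
Executing aaa from Q (initial set {q0}):
  [1] a ⇒ {q1, q2, q3}
  [2] a ⇒ {q4, q6}
  [3] a ⇒ no successor for Q

aaa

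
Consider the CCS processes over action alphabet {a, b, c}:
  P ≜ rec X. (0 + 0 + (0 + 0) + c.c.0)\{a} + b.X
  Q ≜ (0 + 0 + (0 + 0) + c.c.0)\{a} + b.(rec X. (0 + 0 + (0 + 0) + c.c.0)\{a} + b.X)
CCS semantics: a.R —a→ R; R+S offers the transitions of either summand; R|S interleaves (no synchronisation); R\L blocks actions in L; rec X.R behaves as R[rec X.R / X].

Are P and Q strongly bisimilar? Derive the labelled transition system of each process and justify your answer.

bisimilar

LTS(P): 3 reachable states
  p0 = rec X. (0 + 0 + (0 + 0) + c.c.0)\{a} + b.X | ··b··> p0, ··c··> p1
  p1 = (c.0)\{a} | ··c··> p2
  p2 = 0\{a} | ∅
LTS(Q): 4 reachable states
  q0 = (0 + 0 + (0 + 0) + c.c.0)\{a} + b.(rec X. (0 + 0 + (0 + 0) + c.c.0)\{a} + b.X) | ··b··> q1, ··c··> q2
  q1 = rec X. (0 + 0 + (0 + 0) + c.c.0)\{a} + b.X | ··b··> q1, ··c··> q2
  q2 = (c.0)\{a} | ··c··> q3
  q3 = 0\{a} | ∅
Bisimilarity quotient blocks:
  B0 = {p0, q0, q1}
  B1 = {p1, q2}
  B2 = {p2, q3}
p0 ∈ B0, q0 ∈ B0 → same block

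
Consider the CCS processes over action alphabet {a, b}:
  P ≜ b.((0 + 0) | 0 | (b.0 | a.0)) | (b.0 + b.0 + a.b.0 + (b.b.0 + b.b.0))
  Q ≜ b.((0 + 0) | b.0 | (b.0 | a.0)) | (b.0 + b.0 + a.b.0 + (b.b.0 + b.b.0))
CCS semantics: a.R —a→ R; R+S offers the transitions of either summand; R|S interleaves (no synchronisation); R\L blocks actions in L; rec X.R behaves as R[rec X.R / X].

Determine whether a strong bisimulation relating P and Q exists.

not bisimilar

Reachable graph of P (15 states):
  u0 = b.((0 + 0) | 0 | (b.0 | a.0)) | (b.0 + b.0 + a.b.0 + (b.b.0 + b.b.0)) has moves ··a··> u1, ··b··> u1, ··b··> u2, ··b··> u3
  u1 = b.((0 + 0) | 0 | (b.0 | a.0)) | b.0 has moves ··b··> u3, ··b··> u4
  u2 = (0 + 0) | 0 | (b.0 | a.0) | (b.0 + b.0 + a.b.0 + (b.b.0 + b.b.0)) has moves ··a··> u4, ··a··> u5, ··b··> u4, ··b··> u6, ··b··> u7
  u3 = b.((0 + 0) | 0 | (b.0 | a.0)) | 0 has moves ··b··> u7
  u4 = (0 + 0) | 0 | (b.0 | a.0) | b.0 has moves ··a··> u8, ··b··> u7, ··b··> u9
  u5 = (0 + 0) | 0 | (b.0 | 0) | (b.0 + b.0 + a.b.0 + (b.b.0 + b.b.0)) has moves ··a··> u8, ··b··> u10, ··b··> u11, ··b··> u8
  u6 = (0 + 0) | 0 | (0 | a.0) | (b.0 + b.0 + a.b.0 + (b.b.0 + b.b.0)) has moves ··a··> u10, ··a··> u9, ··b··> u12, ··b··> u9
  u7 = (0 + 0) | 0 | (b.0 | a.0) | 0 has moves ··a··> u11, ··b··> u12
  u8 = (0 + 0) | 0 | (b.0 | 0) | b.0 has moves ··b··> u11, ··b··> u13
  u9 = (0 + 0) | 0 | (0 | a.0) | b.0 has moves ··a··> u13, ··b··> u12
  u10 = (0 + 0) | 0 | (0 | 0) | (b.0 + b.0 + a.b.0 + (b.b.0 + b.b.0)) has moves ··a··> u13, ··b··> u13, ··b··> u14
  u11 = (0 + 0) | 0 | (b.0 | 0) | 0 has moves ··b··> u14
  u12 = (0 + 0) | 0 | (0 | a.0) | 0 has moves ··a··> u14
  u13 = (0 + 0) | 0 | (0 | 0) | b.0 has moves ··b··> u14
  u14 = (0 + 0) | 0 | (0 | 0) | 0 has moves stopped
Reachable graph of Q (27 states):
  v0 = b.((0 + 0) | b.0 | (b.0 | a.0)) | (b.0 + b.0 + a.b.0 + (b.b.0 + b.b.0)) has moves ··a··> v1, ··b··> v1, ··b··> v2, ··b··> v3
  v1 = b.((0 + 0) | b.0 | (b.0 | a.0)) | b.0 has moves ··b··> v3, ··b··> v4
  v2 = (0 + 0) | b.0 | (b.0 | a.0) | (b.0 + b.0 + a.b.0 + (b.b.0 + b.b.0)) has moves ··a··> v4, ··a··> v5, ··b··> v4, ··b··> v6, ··b··> v7, ··b··> v8
  v3 = b.((0 + 0) | b.0 | (b.0 | a.0)) | 0 has moves ··b··> v8
  v4 = (0 + 0) | b.0 | (b.0 | a.0) | b.0 has moves ··a··> v9, ··b··> v10, ··b··> v11, ··b··> v8
  v5 = (0 + 0) | b.0 | (b.0 | 0) | (b.0 + b.0 + a.b.0 + (b.b.0 + b.b.0)) has moves ··a··> v9, ··b··> v12, ··b··> v13, ··b··> v14, ··b··> v9
  v6 = (0 + 0) | 0 | (b.0 | a.0) | (b.0 + b.0 + a.b.0 + (b.b.0 + b.b.0)) has moves ··a··> v10, ··a··> v12, ··b··> v10, ··b··> v15, ··b··> v16
  v7 = (0 + 0) | b.0 | (0 | a.0) | (b.0 + b.0 + a.b.0 + (b.b.0 + b.b.0)) has moves ··a··> v11, ··a··> v13, ··b··> v11, ··b··> v15, ··b··> v17
  v8 = (0 + 0) | b.0 | (b.0 | a.0) | 0 has moves ··a··> v14, ··b··> v16, ··b··> v17
  v9 = (0 + 0) | b.0 | (b.0 | 0) | b.0 has moves ··b··> v14, ··b··> v18, ··b··> v19
  v10 = (0 + 0) | 0 | (b.0 | a.0) | b.0 has moves ··a··> v18, ··b··> v16, ··b··> v20
  v11 = (0 + 0) | b.0 | (0 | a.0) | b.0 has moves ··a··> v19, ··b··> v17, ··b··> v20
  v12 = (0 + 0) | 0 | (b.0 | 0) | (b.0 + b.0 + a.b.0 + (b.b.0 + b.b.0)) has moves ··a··> v18, ··b··> v18, ··b··> v21, ··b··> v22
  v13 = (0 + 0) | b.0 | (0 | 0) | (b.0 + b.0 + a.b.0 + (b.b.0 + b.b.0)) has moves ··a··> v19, ··b··> v19, ··b··> v21, ··b··> v23
  v14 = (0 + 0) | b.0 | (b.0 | 0) | 0 has moves ··b··> v22, ··b··> v23
  v15 = (0 + 0) | 0 | (0 | a.0) | (b.0 + b.0 + a.b.0 + (b.b.0 + b.b.0)) has moves ··a··> v20, ··a··> v21, ··b··> v20, ··b··> v24
  v16 = (0 + 0) | 0 | (b.0 | a.0) | 0 has moves ··a··> v22, ··b··> v24
  v17 = (0 + 0) | b.0 | (0 | a.0) | 0 has moves ··a··> v23, ··b··> v24
  v18 = (0 + 0) | 0 | (b.0 | 0) | b.0 has moves ··b··> v22, ··b··> v25
  v19 = (0 + 0) | b.0 | (0 | 0) | b.0 has moves ··b··> v23, ··b··> v25
  v20 = (0 + 0) | 0 | (0 | a.0) | b.0 has moves ··a··> v25, ··b··> v24
  v21 = (0 + 0) | 0 | (0 | 0) | (b.0 + b.0 + a.b.0 + (b.b.0 + b.b.0)) has moves ··a··> v25, ··b··> v25, ··b··> v26
  v22 = (0 + 0) | 0 | (b.0 | 0) | 0 has moves ··b··> v26
  v23 = (0 + 0) | b.0 | (0 | 0) | 0 has moves ··b··> v26
  v24 = (0 + 0) | 0 | (0 | a.0) | 0 has moves ··a··> v26
  v25 = (0 + 0) | 0 | (0 | 0) | b.0 has moves ··b··> v26
  v26 = (0 + 0) | 0 | (0 | 0) | 0 has moves stopped
Coarsest stable partition (strong bisimilarity classes):
  B0 = {u0}
  B1 = {u1}
  B2 = {u4, v10, v11, v8}
  B3 = {u7, u9, v16, v17, v20}
  B4 = {u11, u13, v22, v23, v25}
  B5 = {u14, v26}
  B6 = {u12, v24}
  B7 = {u8, v14, v18, v19}
  B8 = {u3}
  B9 = {u2, v6, v7}
  B10 = {u5, v12, v13}
  B11 = {u10, v21}
  B12 = {u6, v15}
  B13 = {v0}
  B14 = {v2}
  B15 = {v5}
  B16 = {v9}
  B17 = {v4}
  B18 = {v1}
  B19 = {v3}
u0 ∈ B0, v0 ∈ B13 → different blocks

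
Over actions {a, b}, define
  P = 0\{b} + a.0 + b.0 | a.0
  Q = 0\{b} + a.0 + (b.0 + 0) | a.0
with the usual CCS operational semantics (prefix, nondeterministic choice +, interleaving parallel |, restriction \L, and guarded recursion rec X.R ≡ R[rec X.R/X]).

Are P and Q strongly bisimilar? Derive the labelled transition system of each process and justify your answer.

Reachable graph of P (5 states):
  s0 = 0\{b} + a.0 + b.0 | a.0 → --a--▸ s1, --a--▸ s2, --b--▸ s3
  s1 = 0 → (no moves)
  s2 = b.0 | 0 → --b--▸ s4
  s3 = 0 | a.0 → --a--▸ s4
  s4 = 0 | 0 → (no moves)
Reachable graph of Q (5 states):
  t0 = 0\{b} + a.0 + (b.0 + 0) | a.0 → --a--▸ t1, --a--▸ t2, --b--▸ t3
  t1 = (b.0 + 0) | 0 → --b--▸ t4
  t2 = 0 → (no moves)
  t3 = 0 | a.0 → --a--▸ t4
  t4 = 0 | 0 → (no moves)
Bisimilarity quotient blocks:
  B0 = {s0, t0}
  B1 = {s1, s4, t2, t4}
  B2 = {s3, t3}
  B3 = {s2, t1}
s0 ∈ B0, t0 ∈ B0 → same block

P ~ Q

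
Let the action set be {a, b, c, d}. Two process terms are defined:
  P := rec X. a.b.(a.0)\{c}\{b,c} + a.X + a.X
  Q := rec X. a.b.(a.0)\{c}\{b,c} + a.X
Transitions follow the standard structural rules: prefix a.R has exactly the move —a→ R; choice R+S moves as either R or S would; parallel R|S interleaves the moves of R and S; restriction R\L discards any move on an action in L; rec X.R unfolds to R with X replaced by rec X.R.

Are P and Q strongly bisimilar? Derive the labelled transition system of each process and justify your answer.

bisimilar

LTS(P): 4 reachable states
  u0 = rec X. a.b.(a.0)\{c}\{b,c} + a.X + a.X → ··a··> u0, ··a··> u1
  u1 = b.(a.0)\{c}\{b,c} → ··b··> u2
  u2 = (a.0)\{c}\{b,c} → ··a··> u3
  u3 = 0\{c}\{b,c} → stopped
LTS(Q): 4 reachable states
  v0 = rec X. a.b.(a.0)\{c}\{b,c} + a.X → ··a··> v0, ··a··> v1
  v1 = b.(a.0)\{c}\{b,c} → ··b··> v2
  v2 = (a.0)\{c}\{b,c} → ··a··> v3
  v3 = 0\{c}\{b,c} → stopped
Coarsest stable partition (strong bisimilarity classes):
  B0 = {u0, v0}
  B1 = {u1, v1}
  B2 = {u2, v2}
  B3 = {u3, v3}
u0 ∈ B0, v0 ∈ B0 → same block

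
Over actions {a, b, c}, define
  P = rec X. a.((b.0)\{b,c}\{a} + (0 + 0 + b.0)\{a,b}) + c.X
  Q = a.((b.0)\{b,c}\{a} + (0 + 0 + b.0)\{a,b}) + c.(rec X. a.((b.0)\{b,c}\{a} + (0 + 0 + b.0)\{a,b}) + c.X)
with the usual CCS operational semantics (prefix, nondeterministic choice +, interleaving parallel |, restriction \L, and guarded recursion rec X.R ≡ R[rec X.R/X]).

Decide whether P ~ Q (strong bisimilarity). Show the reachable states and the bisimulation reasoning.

P's transition system — 2 states:
  m0 = rec X. a.((b.0)\{b,c}\{a} + (0 + 0 + b.0)\{a,b}) + c.X ⊢ -a-> m1, -c-> m0
  m1 = (b.0)\{b,c}\{a} + (0 + 0 + b.0)\{a,b} ⊢ ·
Q's transition system — 3 states:
  n0 = a.((b.0)\{b,c}\{a} + (0 + 0 + b.0)\{a,b}) + c.(rec X. a.((b.0)\{b,c}\{a} + (0 + 0 + b.0)\{a,b}) + c.X) ⊢ -a-> n1, -c-> n2
  n1 = (b.0)\{b,c}\{a} + (0 + 0 + b.0)\{a,b} ⊢ ·
  n2 = rec X. a.((b.0)\{b,c}\{a} + (0 + 0 + b.0)\{a,b}) + c.X ⊢ -a-> n1, -c-> n2
Bisimilarity quotient blocks:
  B0 = {m0, n0, n2}
  B1 = {m1, n1}
m0 ∈ B0, n0 ∈ B0 → same block

P ~ Q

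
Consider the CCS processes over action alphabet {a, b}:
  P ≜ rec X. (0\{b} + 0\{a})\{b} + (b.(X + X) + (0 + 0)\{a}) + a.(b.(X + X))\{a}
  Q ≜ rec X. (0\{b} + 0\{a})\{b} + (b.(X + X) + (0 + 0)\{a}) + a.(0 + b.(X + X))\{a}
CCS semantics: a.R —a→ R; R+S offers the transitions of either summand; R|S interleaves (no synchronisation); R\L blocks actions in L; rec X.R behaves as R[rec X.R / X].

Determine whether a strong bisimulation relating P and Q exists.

bisimilar

LTS(P): 4 reachable states
  u0 = rec X. (0\{b} + 0\{a})\{b} + (b.(X + X) + (0 + 0)\{a}) + a.(b.(X + X))\{a} ⊢ -a-> u1, -b-> u2
  u1 = (b.((rec X. (0\{b} + 0\{a})\{b} + (b.(X + X) + (0 + 0)\{a}) + a.(b.(X + X))\{a}) + (rec X. (0\{b} + 0\{a})\{b} + (b.(X + X) + (0 + 0)\{a}) + a.(b.(X + X))\{a})))\{a} ⊢ -b-> u3
  u2 = (rec X. (0\{b} + 0\{a})\{b} + (b.(X + X) + (0 + 0)\{a}) + a.(b.(X + X))\{a}) + (rec X. (0\{b} + 0\{a})\{b} + (b.(X + X) + (0 + 0)\{a}) + a.(b.(X + X))\{a}) ⊢ -a-> u1, -b-> u2
  u3 = ((rec X. (0\{b} + 0\{a})\{b} + (b.(X + X) + (0 + 0)\{a}) + a.(b.(X + X))\{a}) + (rec X. (0\{b} + 0\{a})\{b} + (b.(X + X) + (0 + 0)\{a}) + a.(b.(X + X))\{a}))\{a} ⊢ -b-> u3
LTS(Q): 4 reachable states
  v0 = rec X. (0\{b} + 0\{a})\{b} + (b.(X + X) + (0 + 0)\{a}) + a.(0 + b.(X + X))\{a} ⊢ -a-> v1, -b-> v2
  v1 = (0 + b.((rec X. (0\{b} + 0\{a})\{b} + (b.(X + X) + (0 + 0)\{a}) + a.(0 + b.(X + X))\{a}) + (rec X. (0\{b} + 0\{a})\{b} + (b.(X + X) + (0 + 0)\{a}) + a.(0 + b.(X + X))\{a})))\{a} ⊢ -b-> v3
  v2 = (rec X. (0\{b} + 0\{a})\{b} + (b.(X + X) + (0 + 0)\{a}) + a.(0 + b.(X + X))\{a}) + (rec X. (0\{b} + 0\{a})\{b} + (b.(X + X) + (0 + 0)\{a}) + a.(0 + b.(X + X))\{a}) ⊢ -a-> v1, -b-> v2
  v3 = ((rec X. (0\{b} + 0\{a})\{b} + (b.(X + X) + (0 + 0)\{a}) + a.(0 + b.(X + X))\{a}) + (rec X. (0\{b} + 0\{a})\{b} + (b.(X + X) + (0 + 0)\{a}) + a.(0 + b.(X + X))\{a}))\{a} ⊢ -b-> v3
Partition-refinement fixed point:
  B0 = {u0, u2, v0, v2}
  B1 = {u1, u3, v1, v3}
u0 ∈ B0, v0 ∈ B0 → same block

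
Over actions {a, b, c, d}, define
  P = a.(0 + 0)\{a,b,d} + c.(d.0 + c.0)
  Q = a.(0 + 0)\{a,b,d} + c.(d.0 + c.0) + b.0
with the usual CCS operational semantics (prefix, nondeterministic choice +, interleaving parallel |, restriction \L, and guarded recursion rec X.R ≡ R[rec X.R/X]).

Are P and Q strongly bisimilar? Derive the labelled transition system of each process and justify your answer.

P ≁ Q

P's transition system — 4 states:
  s0 = a.(0 + 0)\{a,b,d} + c.(d.0 + c.0) :: -a-> s1, -c-> s2
  s1 = (0 + 0)\{a,b,d} :: ·
  s2 = d.0 + c.0 :: -c-> s3, -d-> s3
  s3 = 0 :: ·
Q's transition system — 4 states:
  t0 = a.(0 + 0)\{a,b,d} + c.(d.0 + c.0) + b.0 :: -a-> t1, -b-> t2, -c-> t3
  t1 = (0 + 0)\{a,b,d} :: ·
  t2 = 0 :: ·
  t3 = d.0 + c.0 :: -c-> t2, -d-> t2
Partition-refinement fixed point:
  B0 = {s0}
  B1 = {s1, s3, t1, t2}
  B2 = {s2, t3}
  B3 = {t0}
s0 ∈ B0, t0 ∈ B3 → different blocks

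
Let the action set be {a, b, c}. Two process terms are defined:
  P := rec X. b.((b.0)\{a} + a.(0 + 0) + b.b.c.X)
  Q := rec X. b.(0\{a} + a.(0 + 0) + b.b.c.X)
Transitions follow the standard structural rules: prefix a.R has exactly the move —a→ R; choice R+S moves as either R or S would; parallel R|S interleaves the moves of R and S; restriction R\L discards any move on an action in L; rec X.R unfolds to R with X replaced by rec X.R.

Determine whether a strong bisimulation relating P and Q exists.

P's transition system — 6 states:
  u0 = rec X. b.((b.0)\{a} + a.(0 + 0) + b.b.c.X) | -b-> u1
  u1 = (b.0)\{a} + a.(0 + 0) + b.b.c.(rec X. b.((b.0)\{a} + a.(0 + 0) + b.b.c.X)) | -a-> u2, -b-> u3, -b-> u4
  u2 = 0 + 0 | (no moves)
  u3 = 0\{a} | (no moves)
  u4 = b.c.(rec X. b.((b.0)\{a} + a.(0 + 0) + b.b.c.X)) | -b-> u5
  u5 = c.(rec X. b.((b.0)\{a} + a.(0 + 0) + b.b.c.X)) | -c-> u0
Q's transition system — 5 states:
  v0 = rec X. b.(0\{a} + a.(0 + 0) + b.b.c.X) | -b-> v1
  v1 = 0\{a} + a.(0 + 0) + b.b.c.(rec X. b.(0\{a} + a.(0 + 0) + b.b.c.X)) | -a-> v2, -b-> v3
  v2 = 0 + 0 | (no moves)
  v3 = b.c.(rec X. b.(0\{a} + a.(0 + 0) + b.b.c.X)) | -b-> v4
  v4 = c.(rec X. b.(0\{a} + a.(0 + 0) + b.b.c.X)) | -c-> v0
Partition-refinement fixed point:
  B0 = {u0}
  B1 = {u1}
  B2 = {u2, u3, v2}
  B3 = {u4}
  B4 = {u5}
  B5 = {v0}
  B6 = {v1}
  B7 = {v3}
  B8 = {v4}
u0 ∈ B0, v0 ∈ B5 → different blocks

P ≁ Q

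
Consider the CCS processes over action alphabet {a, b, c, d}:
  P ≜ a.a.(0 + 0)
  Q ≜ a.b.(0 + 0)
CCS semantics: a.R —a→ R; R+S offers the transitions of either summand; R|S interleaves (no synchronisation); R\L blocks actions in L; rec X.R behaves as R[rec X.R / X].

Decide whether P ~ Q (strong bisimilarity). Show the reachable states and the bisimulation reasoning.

not bisimilar

Reachable graph of P (3 states):
  s0 = a.a.(0 + 0) | =a=> s1
  s1 = a.(0 + 0) | =a=> s2
  s2 = 0 + 0 | ·
Reachable graph of Q (3 states):
  t0 = a.b.(0 + 0) | =a=> t1
  t1 = b.(0 + 0) | =b=> t2
  t2 = 0 + 0 | ·
Partition-refinement fixed point:
  B0 = {s0}
  B1 = {s1}
  B2 = {s2, t2}
  B3 = {t0}
  B4 = {t1}
s0 ∈ B0, t0 ∈ B3 → different blocks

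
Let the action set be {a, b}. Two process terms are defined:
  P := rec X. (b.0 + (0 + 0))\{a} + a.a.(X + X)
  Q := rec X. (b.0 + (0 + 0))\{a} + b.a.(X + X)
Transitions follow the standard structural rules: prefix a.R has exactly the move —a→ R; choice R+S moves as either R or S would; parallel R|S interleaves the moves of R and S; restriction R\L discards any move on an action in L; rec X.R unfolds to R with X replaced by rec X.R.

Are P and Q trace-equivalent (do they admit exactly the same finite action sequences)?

Reachable graph of P (4 states):
  u0 = rec X. (b.0 + (0 + 0))\{a} + a.a.(X + X) | =a=> u1, =b=> u2
  u1 = a.((rec X. (b.0 + (0 + 0))\{a} + a.a.(X + X)) + (rec X. (b.0 + (0 + 0))\{a} + a.a.(X + X))) | =a=> u3
  u2 = 0\{a} | stopped
  u3 = (rec X. (b.0 + (0 + 0))\{a} + a.a.(X + X)) + (rec X. (b.0 + (0 + 0))\{a} + a.a.(X + X)) | =a=> u1, =b=> u2
Reachable graph of Q (4 states):
  v0 = rec X. (b.0 + (0 + 0))\{a} + b.a.(X + X) | =b=> v1, =b=> v2
  v1 = 0\{a} | stopped
  v2 = a.((rec X. (b.0 + (0 + 0))\{a} + b.a.(X + X)) + (rec X. (b.0 + (0 + 0))\{a} + b.a.(X + X))) | =a=> v3
  v3 = (rec X. (b.0 + (0 + 0))\{a} + b.a.(X + X)) + (rec X. (b.0 + (0 + 0))\{a} + b.a.(X + X)) | =b=> v1, =b=> v2
Trace ⟨a⟩ through P, begin at {u0}:
  [1] a ⇒ {u1}
  — P admits the full trace.
Trace ⟨a⟩ through Q, begin at {v0}:
  [1] a ⇒ ∅ (Q stuck)

traces(P) ≠ traces(Q) — witness ⟨a⟩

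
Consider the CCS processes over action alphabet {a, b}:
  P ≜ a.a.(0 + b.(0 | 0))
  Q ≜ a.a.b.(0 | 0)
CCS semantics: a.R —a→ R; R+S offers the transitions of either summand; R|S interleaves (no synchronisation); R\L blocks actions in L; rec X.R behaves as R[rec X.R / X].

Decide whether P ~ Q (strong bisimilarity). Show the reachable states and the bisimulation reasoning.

P ~ Q

Reachable graph of P (4 states):
  u0 = a.a.(0 + b.(0 | 0)) has moves -a-> u1
  u1 = a.(0 + b.(0 | 0)) has moves -a-> u2
  u2 = 0 + b.(0 | 0) has moves -b-> u3
  u3 = 0 | 0 has moves stopped
Reachable graph of Q (4 states):
  v0 = a.a.b.(0 | 0) has moves -a-> v1
  v1 = a.b.(0 | 0) has moves -a-> v2
  v2 = b.(0 | 0) has moves -b-> v3
  v3 = 0 | 0 has moves stopped
Bisimilarity quotient blocks:
  B0 = {u0, v0}
  B1 = {u1, v1}
  B2 = {u2, v2}
  B3 = {u3, v3}
u0 ∈ B0, v0 ∈ B0 → same block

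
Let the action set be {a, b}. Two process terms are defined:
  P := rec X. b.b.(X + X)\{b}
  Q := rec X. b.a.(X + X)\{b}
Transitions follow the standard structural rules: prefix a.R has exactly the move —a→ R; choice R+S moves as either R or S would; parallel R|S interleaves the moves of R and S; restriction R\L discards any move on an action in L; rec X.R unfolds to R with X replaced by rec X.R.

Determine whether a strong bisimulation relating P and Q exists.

NO

LTS(P): 3 reachable states
  m0 = rec X. b.b.(X + X)\{b} :: —b→ m1
  m1 = b.((rec X. b.b.(X + X)\{b}) + (rec X. b.b.(X + X)\{b}))\{b} :: —b→ m2
  m2 = ((rec X. b.b.(X + X)\{b}) + (rec X. b.b.(X + X)\{b}))\{b} :: (no moves)
LTS(Q): 3 reachable states
  n0 = rec X. b.a.(X + X)\{b} :: —b→ n1
  n1 = a.((rec X. b.a.(X + X)\{b}) + (rec X. b.a.(X + X)\{b}))\{b} :: —a→ n2
  n2 = ((rec X. b.a.(X + X)\{b}) + (rec X. b.a.(X + X)\{b}))\{b} :: (no moves)
Bisimilarity quotient blocks:
  B0 = {m0}
  B1 = {m1}
  B2 = {m2, n2}
  B3 = {n0}
  B4 = {n1}
m0 ∈ B0, n0 ∈ B3 → different blocks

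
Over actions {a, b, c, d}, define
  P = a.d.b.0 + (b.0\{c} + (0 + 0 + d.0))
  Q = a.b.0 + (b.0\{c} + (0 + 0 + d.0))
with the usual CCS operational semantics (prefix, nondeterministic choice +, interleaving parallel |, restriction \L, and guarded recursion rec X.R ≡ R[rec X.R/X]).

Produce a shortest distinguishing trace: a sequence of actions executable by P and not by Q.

ad

LTS(P): 5 reachable states
  p0 = a.d.b.0 + (b.0\{c} + (0 + 0 + d.0)) has moves -a-> p1, -b-> p2, -d-> p3
  p1 = d.b.0 has moves -d-> p4
  p2 = 0\{c} has moves stopped
  p3 = 0 has moves stopped
  p4 = b.0 has moves -b-> p3
LTS(Q): 4 reachable states
  q0 = a.b.0 + (b.0\{c} + (0 + 0 + d.0)) has moves -a-> q1, -b-> q2, -d-> q3
  q1 = b.0 has moves -b-> q3
  q2 = 0\{c} has moves stopped
  q3 = 0 has moves stopped
Run σ = ⟨ad⟩ on P: start {p0}
  after a @ step 1: {p1}
  after d @ step 2: {p4}
  P completes σ.
Run σ = ⟨ad⟩ on Q: start {q0}
  after a @ step 1: {q1}
  after d @ step 2: ∅ (Q stuck)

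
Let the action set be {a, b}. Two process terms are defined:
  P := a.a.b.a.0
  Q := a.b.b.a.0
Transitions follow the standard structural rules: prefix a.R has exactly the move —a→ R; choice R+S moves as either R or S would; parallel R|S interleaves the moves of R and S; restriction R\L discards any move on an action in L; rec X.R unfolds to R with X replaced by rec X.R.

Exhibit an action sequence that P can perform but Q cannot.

Reachable graph of P (5 states):
  p0 = a.a.b.a.0 has moves --a--▸ p1
  p1 = a.b.a.0 has moves --a--▸ p2
  p2 = b.a.0 has moves --b--▸ p3
  p3 = a.0 has moves --a--▸ p4
  p4 = 0 has moves deadlocked
Reachable graph of Q (5 states):
  q0 = a.b.b.a.0 has moves --a--▸ q1
  q1 = b.b.a.0 has moves --b--▸ q2
  q2 = b.a.0 has moves --b--▸ q3
  q3 = a.0 has moves --a--▸ q4
  q4 = 0 has moves deadlocked
Executing aa from P (initial set {p0}):
  after a @ step 1: {p1}
  after a @ step 2: {p2}
  ✓ P
Executing aa from Q (initial set {q0}):
  after a @ step 1: {q1}
  after a @ step 2: ∅ (Q stuck)

aa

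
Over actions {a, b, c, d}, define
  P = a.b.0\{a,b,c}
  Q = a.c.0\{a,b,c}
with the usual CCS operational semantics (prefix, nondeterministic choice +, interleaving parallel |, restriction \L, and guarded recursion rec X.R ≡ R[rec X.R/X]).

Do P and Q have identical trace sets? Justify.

LTS(P): 3 reachable states
  u0 = a.b.0\{a,b,c} has moves --a--▸ u1
  u1 = b.0\{a,b,c} has moves --b--▸ u2
  u2 = 0\{a,b,c} has moves stopped
LTS(Q): 3 reachable states
  v0 = a.c.0\{a,b,c} has moves --a--▸ v1
  v1 = c.0\{a,b,c} has moves --c--▸ v2
  v2 = 0\{a,b,c} has moves stopped
Executing ab from P (initial set {u0}):
  [1] a ⇒ {u1}
  [2] b ⇒ {u2}
  P completes σ.
Executing ab from Q (initial set {v0}):
  [1] a ⇒ {v1}
  [2] b ⇒ ∅  — Q cannot continue

trace-distinct — witness ⟨ab⟩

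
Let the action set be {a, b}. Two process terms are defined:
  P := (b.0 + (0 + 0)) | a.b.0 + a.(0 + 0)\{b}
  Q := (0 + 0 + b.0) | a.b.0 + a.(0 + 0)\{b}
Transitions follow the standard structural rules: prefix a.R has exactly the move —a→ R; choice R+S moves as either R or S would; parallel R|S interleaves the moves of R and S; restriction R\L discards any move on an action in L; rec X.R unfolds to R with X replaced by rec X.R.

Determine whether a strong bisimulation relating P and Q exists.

bisimilar

P's transition system — 7 states:
  p0 = (b.0 + (0 + 0)) | a.b.0 + a.(0 + 0)\{b} ⊢ --a--▸ p1, --a--▸ p2, --b--▸ p3
  p1 = (0 + 0)\{b} ⊢ deadlocked
  p2 = (b.0 + (0 + 0)) | b.0 ⊢ --b--▸ p4, --b--▸ p5
  p3 = 0 | a.b.0 ⊢ --a--▸ p5
  p4 = (b.0 + (0 + 0)) | 0 ⊢ --b--▸ p6
  p5 = 0 | b.0 ⊢ --b--▸ p6
  p6 = 0 | 0 ⊢ deadlocked
Q's transition system — 7 states:
  q0 = (0 + 0 + b.0) | a.b.0 + a.(0 + 0)\{b} ⊢ --a--▸ q1, --a--▸ q2, --b--▸ q3
  q1 = (0 + 0 + b.0) | b.0 ⊢ --b--▸ q4, --b--▸ q5
  q2 = (0 + 0)\{b} ⊢ deadlocked
  q3 = 0 | a.b.0 ⊢ --a--▸ q5
  q4 = (0 + 0 + b.0) | 0 ⊢ --b--▸ q6
  q5 = 0 | b.0 ⊢ --b--▸ q6
  q6 = 0 | 0 ⊢ deadlocked
Coarsest stable partition (strong bisimilarity classes):
  B0 = {p0, q0}
  B1 = {p1, p6, q2, q6}
  B2 = {p3, q3}
  B3 = {p4, p5, q4, q5}
  B4 = {p2, q1}
p0 ∈ B0, q0 ∈ B0 → same block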